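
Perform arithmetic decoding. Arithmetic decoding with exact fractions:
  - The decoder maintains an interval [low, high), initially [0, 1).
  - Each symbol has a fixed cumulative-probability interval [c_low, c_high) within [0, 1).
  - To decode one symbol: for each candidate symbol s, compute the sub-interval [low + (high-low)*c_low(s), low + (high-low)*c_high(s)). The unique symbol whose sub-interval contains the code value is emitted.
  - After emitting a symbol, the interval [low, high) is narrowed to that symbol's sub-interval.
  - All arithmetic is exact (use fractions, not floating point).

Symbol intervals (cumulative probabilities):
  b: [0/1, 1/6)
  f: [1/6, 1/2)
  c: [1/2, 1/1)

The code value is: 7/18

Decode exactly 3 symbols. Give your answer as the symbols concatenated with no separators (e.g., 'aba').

Answer: fcf

Derivation:
Step 1: interval [0/1, 1/1), width = 1/1 - 0/1 = 1/1
  'b': [0/1 + 1/1*0/1, 0/1 + 1/1*1/6) = [0/1, 1/6)
  'f': [0/1 + 1/1*1/6, 0/1 + 1/1*1/2) = [1/6, 1/2) <- contains code 7/18
  'c': [0/1 + 1/1*1/2, 0/1 + 1/1*1/1) = [1/2, 1/1)
  emit 'f', narrow to [1/6, 1/2)
Step 2: interval [1/6, 1/2), width = 1/2 - 1/6 = 1/3
  'b': [1/6 + 1/3*0/1, 1/6 + 1/3*1/6) = [1/6, 2/9)
  'f': [1/6 + 1/3*1/6, 1/6 + 1/3*1/2) = [2/9, 1/3)
  'c': [1/6 + 1/3*1/2, 1/6 + 1/3*1/1) = [1/3, 1/2) <- contains code 7/18
  emit 'c', narrow to [1/3, 1/2)
Step 3: interval [1/3, 1/2), width = 1/2 - 1/3 = 1/6
  'b': [1/3 + 1/6*0/1, 1/3 + 1/6*1/6) = [1/3, 13/36)
  'f': [1/3 + 1/6*1/6, 1/3 + 1/6*1/2) = [13/36, 5/12) <- contains code 7/18
  'c': [1/3 + 1/6*1/2, 1/3 + 1/6*1/1) = [5/12, 1/2)
  emit 'f', narrow to [13/36, 5/12)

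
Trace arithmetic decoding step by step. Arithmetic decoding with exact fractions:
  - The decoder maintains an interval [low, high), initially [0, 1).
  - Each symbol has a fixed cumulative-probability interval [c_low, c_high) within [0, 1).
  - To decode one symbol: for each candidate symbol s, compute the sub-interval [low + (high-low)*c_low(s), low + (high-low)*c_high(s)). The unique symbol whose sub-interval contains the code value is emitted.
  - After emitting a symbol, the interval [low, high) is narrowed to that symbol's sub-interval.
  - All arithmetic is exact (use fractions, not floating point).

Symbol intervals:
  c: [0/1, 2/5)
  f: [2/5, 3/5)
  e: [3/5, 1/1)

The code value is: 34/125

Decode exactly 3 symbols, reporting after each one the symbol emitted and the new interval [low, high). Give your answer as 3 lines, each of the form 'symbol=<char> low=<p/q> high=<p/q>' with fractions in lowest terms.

Answer: symbol=c low=0/1 high=2/5
symbol=e low=6/25 high=2/5
symbol=c low=6/25 high=38/125

Derivation:
Step 1: interval [0/1, 1/1), width = 1/1 - 0/1 = 1/1
  'c': [0/1 + 1/1*0/1, 0/1 + 1/1*2/5) = [0/1, 2/5) <- contains code 34/125
  'f': [0/1 + 1/1*2/5, 0/1 + 1/1*3/5) = [2/5, 3/5)
  'e': [0/1 + 1/1*3/5, 0/1 + 1/1*1/1) = [3/5, 1/1)
  emit 'c', narrow to [0/1, 2/5)
Step 2: interval [0/1, 2/5), width = 2/5 - 0/1 = 2/5
  'c': [0/1 + 2/5*0/1, 0/1 + 2/5*2/5) = [0/1, 4/25)
  'f': [0/1 + 2/5*2/5, 0/1 + 2/5*3/5) = [4/25, 6/25)
  'e': [0/1 + 2/5*3/5, 0/1 + 2/5*1/1) = [6/25, 2/5) <- contains code 34/125
  emit 'e', narrow to [6/25, 2/5)
Step 3: interval [6/25, 2/5), width = 2/5 - 6/25 = 4/25
  'c': [6/25 + 4/25*0/1, 6/25 + 4/25*2/5) = [6/25, 38/125) <- contains code 34/125
  'f': [6/25 + 4/25*2/5, 6/25 + 4/25*3/5) = [38/125, 42/125)
  'e': [6/25 + 4/25*3/5, 6/25 + 4/25*1/1) = [42/125, 2/5)
  emit 'c', narrow to [6/25, 38/125)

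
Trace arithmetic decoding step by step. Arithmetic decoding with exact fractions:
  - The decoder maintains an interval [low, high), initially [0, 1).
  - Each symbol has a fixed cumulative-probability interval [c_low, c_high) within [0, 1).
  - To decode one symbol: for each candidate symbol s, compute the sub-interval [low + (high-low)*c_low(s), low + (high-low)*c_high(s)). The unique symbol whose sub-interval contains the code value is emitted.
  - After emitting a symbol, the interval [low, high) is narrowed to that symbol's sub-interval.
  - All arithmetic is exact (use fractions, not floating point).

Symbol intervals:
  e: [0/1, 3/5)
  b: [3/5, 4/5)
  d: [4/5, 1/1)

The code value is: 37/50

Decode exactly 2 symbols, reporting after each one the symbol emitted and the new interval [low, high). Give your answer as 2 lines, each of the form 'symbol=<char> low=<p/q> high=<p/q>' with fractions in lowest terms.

Step 1: interval [0/1, 1/1), width = 1/1 - 0/1 = 1/1
  'e': [0/1 + 1/1*0/1, 0/1 + 1/1*3/5) = [0/1, 3/5)
  'b': [0/1 + 1/1*3/5, 0/1 + 1/1*4/5) = [3/5, 4/5) <- contains code 37/50
  'd': [0/1 + 1/1*4/5, 0/1 + 1/1*1/1) = [4/5, 1/1)
  emit 'b', narrow to [3/5, 4/5)
Step 2: interval [3/5, 4/5), width = 4/5 - 3/5 = 1/5
  'e': [3/5 + 1/5*0/1, 3/5 + 1/5*3/5) = [3/5, 18/25)
  'b': [3/5 + 1/5*3/5, 3/5 + 1/5*4/5) = [18/25, 19/25) <- contains code 37/50
  'd': [3/5 + 1/5*4/5, 3/5 + 1/5*1/1) = [19/25, 4/5)
  emit 'b', narrow to [18/25, 19/25)

Answer: symbol=b low=3/5 high=4/5
symbol=b low=18/25 high=19/25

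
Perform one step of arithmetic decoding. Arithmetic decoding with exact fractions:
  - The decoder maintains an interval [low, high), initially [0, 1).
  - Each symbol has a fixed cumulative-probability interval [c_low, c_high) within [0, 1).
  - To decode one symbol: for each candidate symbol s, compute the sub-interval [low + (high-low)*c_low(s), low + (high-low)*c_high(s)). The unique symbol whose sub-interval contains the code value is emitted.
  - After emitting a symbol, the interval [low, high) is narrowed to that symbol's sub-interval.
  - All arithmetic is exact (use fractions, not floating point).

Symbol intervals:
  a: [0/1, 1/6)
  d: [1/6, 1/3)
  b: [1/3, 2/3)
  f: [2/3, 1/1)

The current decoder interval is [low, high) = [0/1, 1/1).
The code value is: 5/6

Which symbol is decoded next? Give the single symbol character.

Answer: f

Derivation:
Interval width = high − low = 1/1 − 0/1 = 1/1
Scaled code = (code − low) / width = (5/6 − 0/1) / 1/1 = 5/6
  a: [0/1, 1/6) 
  d: [1/6, 1/3) 
  b: [1/3, 2/3) 
  f: [2/3, 1/1) ← scaled code falls here ✓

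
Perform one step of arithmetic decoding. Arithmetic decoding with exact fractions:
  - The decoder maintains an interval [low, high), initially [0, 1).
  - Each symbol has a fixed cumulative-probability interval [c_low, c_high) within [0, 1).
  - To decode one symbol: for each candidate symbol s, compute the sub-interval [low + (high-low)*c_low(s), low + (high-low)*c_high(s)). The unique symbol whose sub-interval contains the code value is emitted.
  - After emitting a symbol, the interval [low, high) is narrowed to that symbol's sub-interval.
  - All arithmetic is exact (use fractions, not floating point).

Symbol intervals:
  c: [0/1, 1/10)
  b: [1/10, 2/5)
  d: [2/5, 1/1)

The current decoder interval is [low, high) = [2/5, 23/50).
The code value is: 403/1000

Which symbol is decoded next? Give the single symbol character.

Answer: c

Derivation:
Interval width = high − low = 23/50 − 2/5 = 3/50
Scaled code = (code − low) / width = (403/1000 − 2/5) / 3/50 = 1/20
  c: [0/1, 1/10) ← scaled code falls here ✓
  b: [1/10, 2/5) 
  d: [2/5, 1/1) 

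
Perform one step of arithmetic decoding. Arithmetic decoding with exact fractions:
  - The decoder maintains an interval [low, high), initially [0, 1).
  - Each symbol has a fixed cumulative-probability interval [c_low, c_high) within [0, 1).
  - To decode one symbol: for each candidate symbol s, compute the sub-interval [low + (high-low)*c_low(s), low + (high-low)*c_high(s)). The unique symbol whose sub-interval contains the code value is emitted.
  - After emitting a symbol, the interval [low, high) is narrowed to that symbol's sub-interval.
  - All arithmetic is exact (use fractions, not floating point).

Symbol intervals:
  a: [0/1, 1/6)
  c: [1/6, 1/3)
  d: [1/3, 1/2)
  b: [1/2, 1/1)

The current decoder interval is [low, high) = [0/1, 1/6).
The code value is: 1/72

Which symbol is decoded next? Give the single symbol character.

Interval width = high − low = 1/6 − 0/1 = 1/6
Scaled code = (code − low) / width = (1/72 − 0/1) / 1/6 = 1/12
  a: [0/1, 1/6) ← scaled code falls here ✓
  c: [1/6, 1/3) 
  d: [1/3, 1/2) 
  b: [1/2, 1/1) 

Answer: a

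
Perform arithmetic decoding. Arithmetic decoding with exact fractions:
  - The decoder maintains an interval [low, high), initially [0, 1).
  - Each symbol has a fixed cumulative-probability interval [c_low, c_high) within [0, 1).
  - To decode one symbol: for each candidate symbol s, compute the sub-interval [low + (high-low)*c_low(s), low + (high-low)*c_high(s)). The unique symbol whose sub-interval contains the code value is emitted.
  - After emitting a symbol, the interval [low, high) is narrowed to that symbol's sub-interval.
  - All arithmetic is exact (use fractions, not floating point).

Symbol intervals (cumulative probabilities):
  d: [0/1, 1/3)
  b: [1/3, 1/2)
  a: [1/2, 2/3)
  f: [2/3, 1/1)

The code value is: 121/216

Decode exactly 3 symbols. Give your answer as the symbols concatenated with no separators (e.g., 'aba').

Answer: abd

Derivation:
Step 1: interval [0/1, 1/1), width = 1/1 - 0/1 = 1/1
  'd': [0/1 + 1/1*0/1, 0/1 + 1/1*1/3) = [0/1, 1/3)
  'b': [0/1 + 1/1*1/3, 0/1 + 1/1*1/2) = [1/3, 1/2)
  'a': [0/1 + 1/1*1/2, 0/1 + 1/1*2/3) = [1/2, 2/3) <- contains code 121/216
  'f': [0/1 + 1/1*2/3, 0/1 + 1/1*1/1) = [2/3, 1/1)
  emit 'a', narrow to [1/2, 2/3)
Step 2: interval [1/2, 2/3), width = 2/3 - 1/2 = 1/6
  'd': [1/2 + 1/6*0/1, 1/2 + 1/6*1/3) = [1/2, 5/9)
  'b': [1/2 + 1/6*1/3, 1/2 + 1/6*1/2) = [5/9, 7/12) <- contains code 121/216
  'a': [1/2 + 1/6*1/2, 1/2 + 1/6*2/3) = [7/12, 11/18)
  'f': [1/2 + 1/6*2/3, 1/2 + 1/6*1/1) = [11/18, 2/3)
  emit 'b', narrow to [5/9, 7/12)
Step 3: interval [5/9, 7/12), width = 7/12 - 5/9 = 1/36
  'd': [5/9 + 1/36*0/1, 5/9 + 1/36*1/3) = [5/9, 61/108) <- contains code 121/216
  'b': [5/9 + 1/36*1/3, 5/9 + 1/36*1/2) = [61/108, 41/72)
  'a': [5/9 + 1/36*1/2, 5/9 + 1/36*2/3) = [41/72, 31/54)
  'f': [5/9 + 1/36*2/3, 5/9 + 1/36*1/1) = [31/54, 7/12)
  emit 'd', narrow to [5/9, 61/108)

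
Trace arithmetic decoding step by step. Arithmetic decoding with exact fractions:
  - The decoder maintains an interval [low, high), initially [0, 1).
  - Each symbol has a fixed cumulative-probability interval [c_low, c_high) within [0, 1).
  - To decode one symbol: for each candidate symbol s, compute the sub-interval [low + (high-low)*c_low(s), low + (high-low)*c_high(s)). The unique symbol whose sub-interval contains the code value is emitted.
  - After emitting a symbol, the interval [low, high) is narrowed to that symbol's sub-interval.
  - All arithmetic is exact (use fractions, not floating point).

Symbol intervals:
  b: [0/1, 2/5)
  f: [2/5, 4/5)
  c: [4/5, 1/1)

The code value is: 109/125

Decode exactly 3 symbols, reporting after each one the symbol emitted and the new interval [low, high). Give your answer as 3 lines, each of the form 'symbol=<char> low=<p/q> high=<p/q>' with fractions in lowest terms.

Step 1: interval [0/1, 1/1), width = 1/1 - 0/1 = 1/1
  'b': [0/1 + 1/1*0/1, 0/1 + 1/1*2/5) = [0/1, 2/5)
  'f': [0/1 + 1/1*2/5, 0/1 + 1/1*4/5) = [2/5, 4/5)
  'c': [0/1 + 1/1*4/5, 0/1 + 1/1*1/1) = [4/5, 1/1) <- contains code 109/125
  emit 'c', narrow to [4/5, 1/1)
Step 2: interval [4/5, 1/1), width = 1/1 - 4/5 = 1/5
  'b': [4/5 + 1/5*0/1, 4/5 + 1/5*2/5) = [4/5, 22/25) <- contains code 109/125
  'f': [4/5 + 1/5*2/5, 4/5 + 1/5*4/5) = [22/25, 24/25)
  'c': [4/5 + 1/5*4/5, 4/5 + 1/5*1/1) = [24/25, 1/1)
  emit 'b', narrow to [4/5, 22/25)
Step 3: interval [4/5, 22/25), width = 22/25 - 4/5 = 2/25
  'b': [4/5 + 2/25*0/1, 4/5 + 2/25*2/5) = [4/5, 104/125)
  'f': [4/5 + 2/25*2/5, 4/5 + 2/25*4/5) = [104/125, 108/125)
  'c': [4/5 + 2/25*4/5, 4/5 + 2/25*1/1) = [108/125, 22/25) <- contains code 109/125
  emit 'c', narrow to [108/125, 22/25)

Answer: symbol=c low=4/5 high=1/1
symbol=b low=4/5 high=22/25
symbol=c low=108/125 high=22/25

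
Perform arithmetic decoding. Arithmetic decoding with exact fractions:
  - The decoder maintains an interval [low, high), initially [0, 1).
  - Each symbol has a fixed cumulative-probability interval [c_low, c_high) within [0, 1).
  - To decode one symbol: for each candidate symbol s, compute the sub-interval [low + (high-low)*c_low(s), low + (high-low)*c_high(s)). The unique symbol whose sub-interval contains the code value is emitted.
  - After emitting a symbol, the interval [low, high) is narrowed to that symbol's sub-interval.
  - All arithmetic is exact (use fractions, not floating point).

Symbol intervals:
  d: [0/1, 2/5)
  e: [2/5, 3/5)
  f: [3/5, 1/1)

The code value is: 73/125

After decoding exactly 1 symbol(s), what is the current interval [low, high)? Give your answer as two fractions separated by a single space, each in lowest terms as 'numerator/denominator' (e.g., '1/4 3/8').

Step 1: interval [0/1, 1/1), width = 1/1 - 0/1 = 1/1
  'd': [0/1 + 1/1*0/1, 0/1 + 1/1*2/5) = [0/1, 2/5)
  'e': [0/1 + 1/1*2/5, 0/1 + 1/1*3/5) = [2/5, 3/5) <- contains code 73/125
  'f': [0/1 + 1/1*3/5, 0/1 + 1/1*1/1) = [3/5, 1/1)
  emit 'e', narrow to [2/5, 3/5)

Answer: 2/5 3/5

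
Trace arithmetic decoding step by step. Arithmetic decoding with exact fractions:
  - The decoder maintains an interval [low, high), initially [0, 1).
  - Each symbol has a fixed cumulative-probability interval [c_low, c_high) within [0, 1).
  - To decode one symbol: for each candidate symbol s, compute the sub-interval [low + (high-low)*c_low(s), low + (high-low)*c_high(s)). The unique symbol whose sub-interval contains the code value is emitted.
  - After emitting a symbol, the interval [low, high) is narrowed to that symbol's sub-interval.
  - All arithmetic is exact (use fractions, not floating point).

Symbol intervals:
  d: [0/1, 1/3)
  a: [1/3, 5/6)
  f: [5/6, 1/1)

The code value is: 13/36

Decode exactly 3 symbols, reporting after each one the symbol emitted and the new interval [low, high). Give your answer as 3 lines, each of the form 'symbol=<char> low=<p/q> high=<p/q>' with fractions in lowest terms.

Answer: symbol=a low=1/3 high=5/6
symbol=d low=1/3 high=1/2
symbol=d low=1/3 high=7/18

Derivation:
Step 1: interval [0/1, 1/1), width = 1/1 - 0/1 = 1/1
  'd': [0/1 + 1/1*0/1, 0/1 + 1/1*1/3) = [0/1, 1/3)
  'a': [0/1 + 1/1*1/3, 0/1 + 1/1*5/6) = [1/3, 5/6) <- contains code 13/36
  'f': [0/1 + 1/1*5/6, 0/1 + 1/1*1/1) = [5/6, 1/1)
  emit 'a', narrow to [1/3, 5/6)
Step 2: interval [1/3, 5/6), width = 5/6 - 1/3 = 1/2
  'd': [1/3 + 1/2*0/1, 1/3 + 1/2*1/3) = [1/3, 1/2) <- contains code 13/36
  'a': [1/3 + 1/2*1/3, 1/3 + 1/2*5/6) = [1/2, 3/4)
  'f': [1/3 + 1/2*5/6, 1/3 + 1/2*1/1) = [3/4, 5/6)
  emit 'd', narrow to [1/3, 1/2)
Step 3: interval [1/3, 1/2), width = 1/2 - 1/3 = 1/6
  'd': [1/3 + 1/6*0/1, 1/3 + 1/6*1/3) = [1/3, 7/18) <- contains code 13/36
  'a': [1/3 + 1/6*1/3, 1/3 + 1/6*5/6) = [7/18, 17/36)
  'f': [1/3 + 1/6*5/6, 1/3 + 1/6*1/1) = [17/36, 1/2)
  emit 'd', narrow to [1/3, 7/18)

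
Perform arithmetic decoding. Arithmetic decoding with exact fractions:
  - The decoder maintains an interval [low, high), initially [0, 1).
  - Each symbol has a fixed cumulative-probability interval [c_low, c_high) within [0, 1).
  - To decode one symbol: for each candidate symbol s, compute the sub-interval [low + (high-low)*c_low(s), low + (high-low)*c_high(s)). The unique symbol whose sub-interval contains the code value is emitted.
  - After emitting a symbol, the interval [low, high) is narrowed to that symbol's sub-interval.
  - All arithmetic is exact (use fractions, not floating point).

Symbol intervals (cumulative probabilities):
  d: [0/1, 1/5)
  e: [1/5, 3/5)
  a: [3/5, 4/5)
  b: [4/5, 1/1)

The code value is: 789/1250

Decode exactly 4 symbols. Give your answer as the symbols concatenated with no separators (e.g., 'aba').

Answer: adab

Derivation:
Step 1: interval [0/1, 1/1), width = 1/1 - 0/1 = 1/1
  'd': [0/1 + 1/1*0/1, 0/1 + 1/1*1/5) = [0/1, 1/5)
  'e': [0/1 + 1/1*1/5, 0/1 + 1/1*3/5) = [1/5, 3/5)
  'a': [0/1 + 1/1*3/5, 0/1 + 1/1*4/5) = [3/5, 4/5) <- contains code 789/1250
  'b': [0/1 + 1/1*4/5, 0/1 + 1/1*1/1) = [4/5, 1/1)
  emit 'a', narrow to [3/5, 4/5)
Step 2: interval [3/5, 4/5), width = 4/5 - 3/5 = 1/5
  'd': [3/5 + 1/5*0/1, 3/5 + 1/5*1/5) = [3/5, 16/25) <- contains code 789/1250
  'e': [3/5 + 1/5*1/5, 3/5 + 1/5*3/5) = [16/25, 18/25)
  'a': [3/5 + 1/5*3/5, 3/5 + 1/5*4/5) = [18/25, 19/25)
  'b': [3/5 + 1/5*4/5, 3/5 + 1/5*1/1) = [19/25, 4/5)
  emit 'd', narrow to [3/5, 16/25)
Step 3: interval [3/5, 16/25), width = 16/25 - 3/5 = 1/25
  'd': [3/5 + 1/25*0/1, 3/5 + 1/25*1/5) = [3/5, 76/125)
  'e': [3/5 + 1/25*1/5, 3/5 + 1/25*3/5) = [76/125, 78/125)
  'a': [3/5 + 1/25*3/5, 3/5 + 1/25*4/5) = [78/125, 79/125) <- contains code 789/1250
  'b': [3/5 + 1/25*4/5, 3/5 + 1/25*1/1) = [79/125, 16/25)
  emit 'a', narrow to [78/125, 79/125)
Step 4: interval [78/125, 79/125), width = 79/125 - 78/125 = 1/125
  'd': [78/125 + 1/125*0/1, 78/125 + 1/125*1/5) = [78/125, 391/625)
  'e': [78/125 + 1/125*1/5, 78/125 + 1/125*3/5) = [391/625, 393/625)
  'a': [78/125 + 1/125*3/5, 78/125 + 1/125*4/5) = [393/625, 394/625)
  'b': [78/125 + 1/125*4/5, 78/125 + 1/125*1/1) = [394/625, 79/125) <- contains code 789/1250
  emit 'b', narrow to [394/625, 79/125)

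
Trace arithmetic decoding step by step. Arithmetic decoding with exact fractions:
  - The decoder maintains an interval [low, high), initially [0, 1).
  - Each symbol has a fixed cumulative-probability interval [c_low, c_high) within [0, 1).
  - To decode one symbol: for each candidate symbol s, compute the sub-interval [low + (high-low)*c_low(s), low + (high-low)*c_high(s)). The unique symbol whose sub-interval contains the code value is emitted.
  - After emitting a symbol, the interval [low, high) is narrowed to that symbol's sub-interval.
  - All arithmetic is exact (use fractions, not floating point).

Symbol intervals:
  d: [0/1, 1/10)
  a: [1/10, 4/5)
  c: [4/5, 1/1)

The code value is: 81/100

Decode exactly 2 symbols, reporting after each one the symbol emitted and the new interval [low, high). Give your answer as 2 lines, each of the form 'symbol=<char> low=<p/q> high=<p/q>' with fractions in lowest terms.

Step 1: interval [0/1, 1/1), width = 1/1 - 0/1 = 1/1
  'd': [0/1 + 1/1*0/1, 0/1 + 1/1*1/10) = [0/1, 1/10)
  'a': [0/1 + 1/1*1/10, 0/1 + 1/1*4/5) = [1/10, 4/5)
  'c': [0/1 + 1/1*4/5, 0/1 + 1/1*1/1) = [4/5, 1/1) <- contains code 81/100
  emit 'c', narrow to [4/5, 1/1)
Step 2: interval [4/5, 1/1), width = 1/1 - 4/5 = 1/5
  'd': [4/5 + 1/5*0/1, 4/5 + 1/5*1/10) = [4/5, 41/50) <- contains code 81/100
  'a': [4/5 + 1/5*1/10, 4/5 + 1/5*4/5) = [41/50, 24/25)
  'c': [4/5 + 1/5*4/5, 4/5 + 1/5*1/1) = [24/25, 1/1)
  emit 'd', narrow to [4/5, 41/50)

Answer: symbol=c low=4/5 high=1/1
symbol=d low=4/5 high=41/50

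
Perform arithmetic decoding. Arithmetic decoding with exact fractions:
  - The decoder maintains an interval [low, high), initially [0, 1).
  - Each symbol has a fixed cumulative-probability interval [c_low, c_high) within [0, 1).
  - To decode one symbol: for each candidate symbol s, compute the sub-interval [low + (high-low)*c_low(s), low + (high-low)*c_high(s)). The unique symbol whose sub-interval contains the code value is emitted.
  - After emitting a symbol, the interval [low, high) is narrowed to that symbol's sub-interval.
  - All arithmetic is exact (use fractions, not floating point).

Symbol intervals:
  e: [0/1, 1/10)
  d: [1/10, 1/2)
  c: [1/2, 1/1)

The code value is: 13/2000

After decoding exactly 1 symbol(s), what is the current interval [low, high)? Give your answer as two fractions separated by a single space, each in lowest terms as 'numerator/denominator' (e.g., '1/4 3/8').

Step 1: interval [0/1, 1/1), width = 1/1 - 0/1 = 1/1
  'e': [0/1 + 1/1*0/1, 0/1 + 1/1*1/10) = [0/1, 1/10) <- contains code 13/2000
  'd': [0/1 + 1/1*1/10, 0/1 + 1/1*1/2) = [1/10, 1/2)
  'c': [0/1 + 1/1*1/2, 0/1 + 1/1*1/1) = [1/2, 1/1)
  emit 'e', narrow to [0/1, 1/10)

Answer: 0/1 1/10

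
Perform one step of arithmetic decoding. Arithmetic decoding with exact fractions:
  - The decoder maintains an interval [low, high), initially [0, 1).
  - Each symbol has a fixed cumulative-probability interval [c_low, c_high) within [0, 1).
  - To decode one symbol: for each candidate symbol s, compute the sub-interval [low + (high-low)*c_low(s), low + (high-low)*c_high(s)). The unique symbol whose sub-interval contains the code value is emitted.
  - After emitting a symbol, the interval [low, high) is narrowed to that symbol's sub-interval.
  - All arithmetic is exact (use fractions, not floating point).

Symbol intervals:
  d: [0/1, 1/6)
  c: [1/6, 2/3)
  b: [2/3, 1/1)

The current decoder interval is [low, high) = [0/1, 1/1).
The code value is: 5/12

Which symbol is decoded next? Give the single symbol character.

Answer: c

Derivation:
Interval width = high − low = 1/1 − 0/1 = 1/1
Scaled code = (code − low) / width = (5/12 − 0/1) / 1/1 = 5/12
  d: [0/1, 1/6) 
  c: [1/6, 2/3) ← scaled code falls here ✓
  b: [2/3, 1/1) 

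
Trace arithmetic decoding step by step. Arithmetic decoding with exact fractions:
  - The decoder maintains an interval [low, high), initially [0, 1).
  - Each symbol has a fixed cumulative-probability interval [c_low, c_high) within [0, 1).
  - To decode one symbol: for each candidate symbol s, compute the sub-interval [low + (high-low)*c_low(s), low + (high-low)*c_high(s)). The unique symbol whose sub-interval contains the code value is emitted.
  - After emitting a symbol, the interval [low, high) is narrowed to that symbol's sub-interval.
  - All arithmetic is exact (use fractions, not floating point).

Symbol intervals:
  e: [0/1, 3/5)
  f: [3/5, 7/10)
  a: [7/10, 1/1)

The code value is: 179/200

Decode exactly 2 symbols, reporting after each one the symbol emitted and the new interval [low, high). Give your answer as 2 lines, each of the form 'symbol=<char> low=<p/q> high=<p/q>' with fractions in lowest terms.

Step 1: interval [0/1, 1/1), width = 1/1 - 0/1 = 1/1
  'e': [0/1 + 1/1*0/1, 0/1 + 1/1*3/5) = [0/1, 3/5)
  'f': [0/1 + 1/1*3/5, 0/1 + 1/1*7/10) = [3/5, 7/10)
  'a': [0/1 + 1/1*7/10, 0/1 + 1/1*1/1) = [7/10, 1/1) <- contains code 179/200
  emit 'a', narrow to [7/10, 1/1)
Step 2: interval [7/10, 1/1), width = 1/1 - 7/10 = 3/10
  'e': [7/10 + 3/10*0/1, 7/10 + 3/10*3/5) = [7/10, 22/25)
  'f': [7/10 + 3/10*3/5, 7/10 + 3/10*7/10) = [22/25, 91/100) <- contains code 179/200
  'a': [7/10 + 3/10*7/10, 7/10 + 3/10*1/1) = [91/100, 1/1)
  emit 'f', narrow to [22/25, 91/100)

Answer: symbol=a low=7/10 high=1/1
symbol=f low=22/25 high=91/100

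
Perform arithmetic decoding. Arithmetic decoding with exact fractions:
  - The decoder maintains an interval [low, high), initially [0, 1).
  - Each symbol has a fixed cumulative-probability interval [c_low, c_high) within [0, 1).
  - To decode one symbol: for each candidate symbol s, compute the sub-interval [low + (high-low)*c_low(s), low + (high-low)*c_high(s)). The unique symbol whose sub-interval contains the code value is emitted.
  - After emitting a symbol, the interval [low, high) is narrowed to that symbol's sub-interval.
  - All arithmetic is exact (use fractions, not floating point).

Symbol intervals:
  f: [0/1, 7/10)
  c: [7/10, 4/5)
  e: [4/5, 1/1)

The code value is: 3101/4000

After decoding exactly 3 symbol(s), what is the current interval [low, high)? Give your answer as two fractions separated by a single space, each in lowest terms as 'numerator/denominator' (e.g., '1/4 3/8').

Step 1: interval [0/1, 1/1), width = 1/1 - 0/1 = 1/1
  'f': [0/1 + 1/1*0/1, 0/1 + 1/1*7/10) = [0/1, 7/10)
  'c': [0/1 + 1/1*7/10, 0/1 + 1/1*4/5) = [7/10, 4/5) <- contains code 3101/4000
  'e': [0/1 + 1/1*4/5, 0/1 + 1/1*1/1) = [4/5, 1/1)
  emit 'c', narrow to [7/10, 4/5)
Step 2: interval [7/10, 4/5), width = 4/5 - 7/10 = 1/10
  'f': [7/10 + 1/10*0/1, 7/10 + 1/10*7/10) = [7/10, 77/100)
  'c': [7/10 + 1/10*7/10, 7/10 + 1/10*4/5) = [77/100, 39/50) <- contains code 3101/4000
  'e': [7/10 + 1/10*4/5, 7/10 + 1/10*1/1) = [39/50, 4/5)
  emit 'c', narrow to [77/100, 39/50)
Step 3: interval [77/100, 39/50), width = 39/50 - 77/100 = 1/100
  'f': [77/100 + 1/100*0/1, 77/100 + 1/100*7/10) = [77/100, 777/1000) <- contains code 3101/4000
  'c': [77/100 + 1/100*7/10, 77/100 + 1/100*4/5) = [777/1000, 389/500)
  'e': [77/100 + 1/100*4/5, 77/100 + 1/100*1/1) = [389/500, 39/50)
  emit 'f', narrow to [77/100, 777/1000)

Answer: 77/100 777/1000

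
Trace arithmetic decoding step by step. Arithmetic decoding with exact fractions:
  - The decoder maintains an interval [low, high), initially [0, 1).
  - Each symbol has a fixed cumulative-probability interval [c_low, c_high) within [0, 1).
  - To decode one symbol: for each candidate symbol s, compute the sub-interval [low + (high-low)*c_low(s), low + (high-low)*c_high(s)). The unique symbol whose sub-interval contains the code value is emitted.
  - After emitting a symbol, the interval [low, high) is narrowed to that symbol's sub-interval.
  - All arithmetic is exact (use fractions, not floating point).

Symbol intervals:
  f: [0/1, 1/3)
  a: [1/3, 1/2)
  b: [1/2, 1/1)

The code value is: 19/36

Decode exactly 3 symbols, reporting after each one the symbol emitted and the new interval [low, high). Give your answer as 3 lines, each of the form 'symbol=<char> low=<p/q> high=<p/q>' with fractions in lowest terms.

Step 1: interval [0/1, 1/1), width = 1/1 - 0/1 = 1/1
  'f': [0/1 + 1/1*0/1, 0/1 + 1/1*1/3) = [0/1, 1/3)
  'a': [0/1 + 1/1*1/3, 0/1 + 1/1*1/2) = [1/3, 1/2)
  'b': [0/1 + 1/1*1/2, 0/1 + 1/1*1/1) = [1/2, 1/1) <- contains code 19/36
  emit 'b', narrow to [1/2, 1/1)
Step 2: interval [1/2, 1/1), width = 1/1 - 1/2 = 1/2
  'f': [1/2 + 1/2*0/1, 1/2 + 1/2*1/3) = [1/2, 2/3) <- contains code 19/36
  'a': [1/2 + 1/2*1/3, 1/2 + 1/2*1/2) = [2/3, 3/4)
  'b': [1/2 + 1/2*1/2, 1/2 + 1/2*1/1) = [3/4, 1/1)
  emit 'f', narrow to [1/2, 2/3)
Step 3: interval [1/2, 2/3), width = 2/3 - 1/2 = 1/6
  'f': [1/2 + 1/6*0/1, 1/2 + 1/6*1/3) = [1/2, 5/9) <- contains code 19/36
  'a': [1/2 + 1/6*1/3, 1/2 + 1/6*1/2) = [5/9, 7/12)
  'b': [1/2 + 1/6*1/2, 1/2 + 1/6*1/1) = [7/12, 2/3)
  emit 'f', narrow to [1/2, 5/9)

Answer: symbol=b low=1/2 high=1/1
symbol=f low=1/2 high=2/3
symbol=f low=1/2 high=5/9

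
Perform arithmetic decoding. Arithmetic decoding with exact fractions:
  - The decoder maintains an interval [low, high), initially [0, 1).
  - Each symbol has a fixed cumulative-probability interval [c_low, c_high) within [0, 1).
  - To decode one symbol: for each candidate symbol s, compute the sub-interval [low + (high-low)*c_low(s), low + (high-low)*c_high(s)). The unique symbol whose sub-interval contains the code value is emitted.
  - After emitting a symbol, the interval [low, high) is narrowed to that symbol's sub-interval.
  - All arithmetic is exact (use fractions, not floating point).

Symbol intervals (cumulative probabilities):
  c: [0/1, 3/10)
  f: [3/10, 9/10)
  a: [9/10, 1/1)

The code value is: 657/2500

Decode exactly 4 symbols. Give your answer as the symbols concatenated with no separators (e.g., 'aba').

Step 1: interval [0/1, 1/1), width = 1/1 - 0/1 = 1/1
  'c': [0/1 + 1/1*0/1, 0/1 + 1/1*3/10) = [0/1, 3/10) <- contains code 657/2500
  'f': [0/1 + 1/1*3/10, 0/1 + 1/1*9/10) = [3/10, 9/10)
  'a': [0/1 + 1/1*9/10, 0/1 + 1/1*1/1) = [9/10, 1/1)
  emit 'c', narrow to [0/1, 3/10)
Step 2: interval [0/1, 3/10), width = 3/10 - 0/1 = 3/10
  'c': [0/1 + 3/10*0/1, 0/1 + 3/10*3/10) = [0/1, 9/100)
  'f': [0/1 + 3/10*3/10, 0/1 + 3/10*9/10) = [9/100, 27/100) <- contains code 657/2500
  'a': [0/1 + 3/10*9/10, 0/1 + 3/10*1/1) = [27/100, 3/10)
  emit 'f', narrow to [9/100, 27/100)
Step 3: interval [9/100, 27/100), width = 27/100 - 9/100 = 9/50
  'c': [9/100 + 9/50*0/1, 9/100 + 9/50*3/10) = [9/100, 18/125)
  'f': [9/100 + 9/50*3/10, 9/100 + 9/50*9/10) = [18/125, 63/250)
  'a': [9/100 + 9/50*9/10, 9/100 + 9/50*1/1) = [63/250, 27/100) <- contains code 657/2500
  emit 'a', narrow to [63/250, 27/100)
Step 4: interval [63/250, 27/100), width = 27/100 - 63/250 = 9/500
  'c': [63/250 + 9/500*0/1, 63/250 + 9/500*3/10) = [63/250, 1287/5000)
  'f': [63/250 + 9/500*3/10, 63/250 + 9/500*9/10) = [1287/5000, 1341/5000) <- contains code 657/2500
  'a': [63/250 + 9/500*9/10, 63/250 + 9/500*1/1) = [1341/5000, 27/100)
  emit 'f', narrow to [1287/5000, 1341/5000)

Answer: cfaf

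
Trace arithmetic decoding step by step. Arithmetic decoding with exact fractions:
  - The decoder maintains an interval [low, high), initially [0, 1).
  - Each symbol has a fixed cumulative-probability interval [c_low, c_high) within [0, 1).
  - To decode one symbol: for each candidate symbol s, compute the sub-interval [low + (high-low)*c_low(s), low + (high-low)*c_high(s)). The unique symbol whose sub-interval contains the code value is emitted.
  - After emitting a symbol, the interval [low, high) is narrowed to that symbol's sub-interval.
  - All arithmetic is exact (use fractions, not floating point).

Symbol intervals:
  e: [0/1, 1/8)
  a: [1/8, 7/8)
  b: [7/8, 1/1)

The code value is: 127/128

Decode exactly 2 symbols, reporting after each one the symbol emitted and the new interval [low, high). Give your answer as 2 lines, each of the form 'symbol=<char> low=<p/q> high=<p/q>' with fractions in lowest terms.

Answer: symbol=b low=7/8 high=1/1
symbol=b low=63/64 high=1/1

Derivation:
Step 1: interval [0/1, 1/1), width = 1/1 - 0/1 = 1/1
  'e': [0/1 + 1/1*0/1, 0/1 + 1/1*1/8) = [0/1, 1/8)
  'a': [0/1 + 1/1*1/8, 0/1 + 1/1*7/8) = [1/8, 7/8)
  'b': [0/1 + 1/1*7/8, 0/1 + 1/1*1/1) = [7/8, 1/1) <- contains code 127/128
  emit 'b', narrow to [7/8, 1/1)
Step 2: interval [7/8, 1/1), width = 1/1 - 7/8 = 1/8
  'e': [7/8 + 1/8*0/1, 7/8 + 1/8*1/8) = [7/8, 57/64)
  'a': [7/8 + 1/8*1/8, 7/8 + 1/8*7/8) = [57/64, 63/64)
  'b': [7/8 + 1/8*7/8, 7/8 + 1/8*1/1) = [63/64, 1/1) <- contains code 127/128
  emit 'b', narrow to [63/64, 1/1)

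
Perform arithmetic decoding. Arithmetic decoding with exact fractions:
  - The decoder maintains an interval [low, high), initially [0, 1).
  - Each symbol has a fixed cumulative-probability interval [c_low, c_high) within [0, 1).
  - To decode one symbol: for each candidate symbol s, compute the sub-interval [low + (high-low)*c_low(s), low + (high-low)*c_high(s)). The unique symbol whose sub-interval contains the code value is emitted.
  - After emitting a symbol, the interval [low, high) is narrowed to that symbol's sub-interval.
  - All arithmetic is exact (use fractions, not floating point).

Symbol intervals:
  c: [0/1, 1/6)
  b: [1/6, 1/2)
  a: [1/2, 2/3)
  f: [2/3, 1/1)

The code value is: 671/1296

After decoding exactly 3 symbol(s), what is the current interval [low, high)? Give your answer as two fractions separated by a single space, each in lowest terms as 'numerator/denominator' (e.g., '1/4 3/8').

Answer: 37/72 14/27

Derivation:
Step 1: interval [0/1, 1/1), width = 1/1 - 0/1 = 1/1
  'c': [0/1 + 1/1*0/1, 0/1 + 1/1*1/6) = [0/1, 1/6)
  'b': [0/1 + 1/1*1/6, 0/1 + 1/1*1/2) = [1/6, 1/2)
  'a': [0/1 + 1/1*1/2, 0/1 + 1/1*2/3) = [1/2, 2/3) <- contains code 671/1296
  'f': [0/1 + 1/1*2/3, 0/1 + 1/1*1/1) = [2/3, 1/1)
  emit 'a', narrow to [1/2, 2/3)
Step 2: interval [1/2, 2/3), width = 2/3 - 1/2 = 1/6
  'c': [1/2 + 1/6*0/1, 1/2 + 1/6*1/6) = [1/2, 19/36) <- contains code 671/1296
  'b': [1/2 + 1/6*1/6, 1/2 + 1/6*1/2) = [19/36, 7/12)
  'a': [1/2 + 1/6*1/2, 1/2 + 1/6*2/3) = [7/12, 11/18)
  'f': [1/2 + 1/6*2/3, 1/2 + 1/6*1/1) = [11/18, 2/3)
  emit 'c', narrow to [1/2, 19/36)
Step 3: interval [1/2, 19/36), width = 19/36 - 1/2 = 1/36
  'c': [1/2 + 1/36*0/1, 1/2 + 1/36*1/6) = [1/2, 109/216)
  'b': [1/2 + 1/36*1/6, 1/2 + 1/36*1/2) = [109/216, 37/72)
  'a': [1/2 + 1/36*1/2, 1/2 + 1/36*2/3) = [37/72, 14/27) <- contains code 671/1296
  'f': [1/2 + 1/36*2/3, 1/2 + 1/36*1/1) = [14/27, 19/36)
  emit 'a', narrow to [37/72, 14/27)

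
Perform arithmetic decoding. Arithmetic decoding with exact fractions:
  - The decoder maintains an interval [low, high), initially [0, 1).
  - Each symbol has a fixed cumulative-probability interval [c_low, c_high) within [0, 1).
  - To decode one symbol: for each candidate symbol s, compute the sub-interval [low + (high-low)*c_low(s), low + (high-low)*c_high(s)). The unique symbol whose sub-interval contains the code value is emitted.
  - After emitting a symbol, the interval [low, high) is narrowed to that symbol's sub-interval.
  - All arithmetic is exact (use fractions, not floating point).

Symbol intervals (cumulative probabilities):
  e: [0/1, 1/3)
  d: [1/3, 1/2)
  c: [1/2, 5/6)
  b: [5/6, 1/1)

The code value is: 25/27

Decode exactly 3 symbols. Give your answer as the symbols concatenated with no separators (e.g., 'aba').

Answer: bce

Derivation:
Step 1: interval [0/1, 1/1), width = 1/1 - 0/1 = 1/1
  'e': [0/1 + 1/1*0/1, 0/1 + 1/1*1/3) = [0/1, 1/3)
  'd': [0/1 + 1/1*1/3, 0/1 + 1/1*1/2) = [1/3, 1/2)
  'c': [0/1 + 1/1*1/2, 0/1 + 1/1*5/6) = [1/2, 5/6)
  'b': [0/1 + 1/1*5/6, 0/1 + 1/1*1/1) = [5/6, 1/1) <- contains code 25/27
  emit 'b', narrow to [5/6, 1/1)
Step 2: interval [5/6, 1/1), width = 1/1 - 5/6 = 1/6
  'e': [5/6 + 1/6*0/1, 5/6 + 1/6*1/3) = [5/6, 8/9)
  'd': [5/6 + 1/6*1/3, 5/6 + 1/6*1/2) = [8/9, 11/12)
  'c': [5/6 + 1/6*1/2, 5/6 + 1/6*5/6) = [11/12, 35/36) <- contains code 25/27
  'b': [5/6 + 1/6*5/6, 5/6 + 1/6*1/1) = [35/36, 1/1)
  emit 'c', narrow to [11/12, 35/36)
Step 3: interval [11/12, 35/36), width = 35/36 - 11/12 = 1/18
  'e': [11/12 + 1/18*0/1, 11/12 + 1/18*1/3) = [11/12, 101/108) <- contains code 25/27
  'd': [11/12 + 1/18*1/3, 11/12 + 1/18*1/2) = [101/108, 17/18)
  'c': [11/12 + 1/18*1/2, 11/12 + 1/18*5/6) = [17/18, 26/27)
  'b': [11/12 + 1/18*5/6, 11/12 + 1/18*1/1) = [26/27, 35/36)
  emit 'e', narrow to [11/12, 101/108)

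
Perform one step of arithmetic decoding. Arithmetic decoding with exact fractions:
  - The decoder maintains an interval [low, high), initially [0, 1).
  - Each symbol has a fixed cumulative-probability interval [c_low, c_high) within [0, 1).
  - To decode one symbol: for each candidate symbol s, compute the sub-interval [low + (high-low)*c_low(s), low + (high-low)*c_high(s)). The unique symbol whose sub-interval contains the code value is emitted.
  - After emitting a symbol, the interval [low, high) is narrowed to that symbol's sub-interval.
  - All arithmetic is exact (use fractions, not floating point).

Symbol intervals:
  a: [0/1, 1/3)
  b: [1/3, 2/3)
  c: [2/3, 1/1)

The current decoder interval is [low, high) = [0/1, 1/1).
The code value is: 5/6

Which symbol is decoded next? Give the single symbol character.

Interval width = high − low = 1/1 − 0/1 = 1/1
Scaled code = (code − low) / width = (5/6 − 0/1) / 1/1 = 5/6
  a: [0/1, 1/3) 
  b: [1/3, 2/3) 
  c: [2/3, 1/1) ← scaled code falls here ✓

Answer: c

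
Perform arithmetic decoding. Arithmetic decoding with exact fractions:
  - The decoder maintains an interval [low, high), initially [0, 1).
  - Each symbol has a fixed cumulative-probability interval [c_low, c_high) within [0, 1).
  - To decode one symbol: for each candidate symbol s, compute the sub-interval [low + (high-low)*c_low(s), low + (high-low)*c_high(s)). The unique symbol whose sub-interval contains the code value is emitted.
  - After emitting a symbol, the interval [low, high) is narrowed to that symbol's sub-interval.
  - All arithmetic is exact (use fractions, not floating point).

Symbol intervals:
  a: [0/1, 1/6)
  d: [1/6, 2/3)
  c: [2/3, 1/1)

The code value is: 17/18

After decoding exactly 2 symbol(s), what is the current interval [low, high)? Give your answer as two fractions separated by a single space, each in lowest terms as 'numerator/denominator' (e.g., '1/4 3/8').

Answer: 8/9 1/1

Derivation:
Step 1: interval [0/1, 1/1), width = 1/1 - 0/1 = 1/1
  'a': [0/1 + 1/1*0/1, 0/1 + 1/1*1/6) = [0/1, 1/6)
  'd': [0/1 + 1/1*1/6, 0/1 + 1/1*2/3) = [1/6, 2/3)
  'c': [0/1 + 1/1*2/3, 0/1 + 1/1*1/1) = [2/3, 1/1) <- contains code 17/18
  emit 'c', narrow to [2/3, 1/1)
Step 2: interval [2/3, 1/1), width = 1/1 - 2/3 = 1/3
  'a': [2/3 + 1/3*0/1, 2/3 + 1/3*1/6) = [2/3, 13/18)
  'd': [2/3 + 1/3*1/6, 2/3 + 1/3*2/3) = [13/18, 8/9)
  'c': [2/3 + 1/3*2/3, 2/3 + 1/3*1/1) = [8/9, 1/1) <- contains code 17/18
  emit 'c', narrow to [8/9, 1/1)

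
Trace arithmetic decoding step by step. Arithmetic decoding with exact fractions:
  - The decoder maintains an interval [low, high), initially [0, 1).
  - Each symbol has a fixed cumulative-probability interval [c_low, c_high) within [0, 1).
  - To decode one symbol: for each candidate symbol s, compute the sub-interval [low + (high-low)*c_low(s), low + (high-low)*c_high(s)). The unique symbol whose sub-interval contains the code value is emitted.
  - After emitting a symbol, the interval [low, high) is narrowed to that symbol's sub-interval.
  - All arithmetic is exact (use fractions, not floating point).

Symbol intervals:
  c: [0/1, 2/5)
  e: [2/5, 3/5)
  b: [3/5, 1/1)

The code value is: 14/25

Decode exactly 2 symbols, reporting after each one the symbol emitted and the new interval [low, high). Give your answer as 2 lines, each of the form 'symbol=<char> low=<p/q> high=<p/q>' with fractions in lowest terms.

Answer: symbol=e low=2/5 high=3/5
symbol=b low=13/25 high=3/5

Derivation:
Step 1: interval [0/1, 1/1), width = 1/1 - 0/1 = 1/1
  'c': [0/1 + 1/1*0/1, 0/1 + 1/1*2/5) = [0/1, 2/5)
  'e': [0/1 + 1/1*2/5, 0/1 + 1/1*3/5) = [2/5, 3/5) <- contains code 14/25
  'b': [0/1 + 1/1*3/5, 0/1 + 1/1*1/1) = [3/5, 1/1)
  emit 'e', narrow to [2/5, 3/5)
Step 2: interval [2/5, 3/5), width = 3/5 - 2/5 = 1/5
  'c': [2/5 + 1/5*0/1, 2/5 + 1/5*2/5) = [2/5, 12/25)
  'e': [2/5 + 1/5*2/5, 2/5 + 1/5*3/5) = [12/25, 13/25)
  'b': [2/5 + 1/5*3/5, 2/5 + 1/5*1/1) = [13/25, 3/5) <- contains code 14/25
  emit 'b', narrow to [13/25, 3/5)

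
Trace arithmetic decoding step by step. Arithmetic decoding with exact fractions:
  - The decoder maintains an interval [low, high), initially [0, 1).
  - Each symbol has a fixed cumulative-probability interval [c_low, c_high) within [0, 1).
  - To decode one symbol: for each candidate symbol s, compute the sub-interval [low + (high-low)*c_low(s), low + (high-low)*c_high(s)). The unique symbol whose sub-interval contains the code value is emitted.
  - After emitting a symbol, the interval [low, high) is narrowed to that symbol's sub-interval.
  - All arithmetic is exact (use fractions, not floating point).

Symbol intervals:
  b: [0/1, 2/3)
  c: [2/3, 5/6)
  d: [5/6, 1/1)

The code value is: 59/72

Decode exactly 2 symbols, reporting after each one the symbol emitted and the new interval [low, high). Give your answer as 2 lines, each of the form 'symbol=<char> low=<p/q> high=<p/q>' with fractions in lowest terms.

Answer: symbol=c low=2/3 high=5/6
symbol=d low=29/36 high=5/6

Derivation:
Step 1: interval [0/1, 1/1), width = 1/1 - 0/1 = 1/1
  'b': [0/1 + 1/1*0/1, 0/1 + 1/1*2/3) = [0/1, 2/3)
  'c': [0/1 + 1/1*2/3, 0/1 + 1/1*5/6) = [2/3, 5/6) <- contains code 59/72
  'd': [0/1 + 1/1*5/6, 0/1 + 1/1*1/1) = [5/6, 1/1)
  emit 'c', narrow to [2/3, 5/6)
Step 2: interval [2/3, 5/6), width = 5/6 - 2/3 = 1/6
  'b': [2/3 + 1/6*0/1, 2/3 + 1/6*2/3) = [2/3, 7/9)
  'c': [2/3 + 1/6*2/3, 2/3 + 1/6*5/6) = [7/9, 29/36)
  'd': [2/3 + 1/6*5/6, 2/3 + 1/6*1/1) = [29/36, 5/6) <- contains code 59/72
  emit 'd', narrow to [29/36, 5/6)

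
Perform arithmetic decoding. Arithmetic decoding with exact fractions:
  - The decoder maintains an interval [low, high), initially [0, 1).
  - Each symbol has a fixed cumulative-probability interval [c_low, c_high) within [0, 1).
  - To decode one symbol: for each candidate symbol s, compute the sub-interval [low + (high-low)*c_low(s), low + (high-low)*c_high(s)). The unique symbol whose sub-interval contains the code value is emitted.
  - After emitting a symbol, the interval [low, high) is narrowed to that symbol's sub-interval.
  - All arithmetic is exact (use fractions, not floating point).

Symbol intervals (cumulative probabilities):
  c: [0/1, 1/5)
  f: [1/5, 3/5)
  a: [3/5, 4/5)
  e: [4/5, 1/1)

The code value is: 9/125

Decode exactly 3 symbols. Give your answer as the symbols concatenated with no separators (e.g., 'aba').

Step 1: interval [0/1, 1/1), width = 1/1 - 0/1 = 1/1
  'c': [0/1 + 1/1*0/1, 0/1 + 1/1*1/5) = [0/1, 1/5) <- contains code 9/125
  'f': [0/1 + 1/1*1/5, 0/1 + 1/1*3/5) = [1/5, 3/5)
  'a': [0/1 + 1/1*3/5, 0/1 + 1/1*4/5) = [3/5, 4/5)
  'e': [0/1 + 1/1*4/5, 0/1 + 1/1*1/1) = [4/5, 1/1)
  emit 'c', narrow to [0/1, 1/5)
Step 2: interval [0/1, 1/5), width = 1/5 - 0/1 = 1/5
  'c': [0/1 + 1/5*0/1, 0/1 + 1/5*1/5) = [0/1, 1/25)
  'f': [0/1 + 1/5*1/5, 0/1 + 1/5*3/5) = [1/25, 3/25) <- contains code 9/125
  'a': [0/1 + 1/5*3/5, 0/1 + 1/5*4/5) = [3/25, 4/25)
  'e': [0/1 + 1/5*4/5, 0/1 + 1/5*1/1) = [4/25, 1/5)
  emit 'f', narrow to [1/25, 3/25)
Step 3: interval [1/25, 3/25), width = 3/25 - 1/25 = 2/25
  'c': [1/25 + 2/25*0/1, 1/25 + 2/25*1/5) = [1/25, 7/125)
  'f': [1/25 + 2/25*1/5, 1/25 + 2/25*3/5) = [7/125, 11/125) <- contains code 9/125
  'a': [1/25 + 2/25*3/5, 1/25 + 2/25*4/5) = [11/125, 13/125)
  'e': [1/25 + 2/25*4/5, 1/25 + 2/25*1/1) = [13/125, 3/25)
  emit 'f', narrow to [7/125, 11/125)

Answer: cff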